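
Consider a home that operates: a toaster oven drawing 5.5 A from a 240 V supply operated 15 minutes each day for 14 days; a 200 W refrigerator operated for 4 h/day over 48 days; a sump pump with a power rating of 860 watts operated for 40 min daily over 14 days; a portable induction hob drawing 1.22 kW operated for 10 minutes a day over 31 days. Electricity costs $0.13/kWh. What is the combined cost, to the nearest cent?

$7.46

toaster oven: Power = 5.5 A × 240 V = 1320 W = 1.32 kW
toaster oven: Runtime = 15 min × 14 = 210 min = 3.5 h
toaster oven: 1.32 kW × 3.5 h = 4.62 kWh
refrigerator: Runtime = 4 h/day × 48 days = 192 h
refrigerator: 0.2 kW × 192 h = 38.4 kWh
sump pump: Runtime = 40 min × 14 = 560 min = 9.333333… h
sump pump: 0.86 kW × 9.333333… h = 8.026666… kWh
portable induction hob: Runtime = 10 min × 31 = 310 min = 5.166666… h
portable induction hob: 1.22 kW × 5.166666… h = 6.303333… kWh
Total energy = 57.35 kWh
Cost = 57.35 × $0.13 = $7.46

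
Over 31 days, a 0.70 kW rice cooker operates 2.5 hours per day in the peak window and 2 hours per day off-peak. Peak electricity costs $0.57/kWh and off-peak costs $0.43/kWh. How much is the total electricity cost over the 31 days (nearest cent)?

Peak energy = 0.7 kW × 2.5 h × 31 = 54.25 kWh
Off-peak energy = 0.7 kW × 2 h × 31 = 43.4 kWh
Cost = 54.25 × $0.57 + 43.4 × $0.43 = $30.9225 + $18.662 = $49.58

$49.58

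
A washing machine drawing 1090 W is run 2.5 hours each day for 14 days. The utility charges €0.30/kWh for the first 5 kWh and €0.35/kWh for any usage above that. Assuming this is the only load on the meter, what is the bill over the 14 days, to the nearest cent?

€13.10

Runtime = 2.5 h/day × 14 days = 35 h
Energy = 1.09 kW × 35 h = 38.15 kWh
Tier 1 (0–5 kWh): 5 × €0.30 = €1.5
Above 5 kWh: 33.15 × €0.35 = €11.6025
Bill = €13.10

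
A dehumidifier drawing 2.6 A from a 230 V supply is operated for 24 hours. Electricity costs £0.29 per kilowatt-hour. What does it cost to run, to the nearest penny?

Power = 2.6 A × 230 V = 598 W = 0.598 kW
Energy = 0.598 kW × 24 h = 14.352 kWh
Cost = 14.352 kWh × £0.29/kWh = £4.16

£4.16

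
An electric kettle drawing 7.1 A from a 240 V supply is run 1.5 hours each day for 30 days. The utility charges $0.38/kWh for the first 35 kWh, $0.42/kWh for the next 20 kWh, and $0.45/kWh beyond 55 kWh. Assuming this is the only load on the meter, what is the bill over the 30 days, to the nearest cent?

Power = 7.1 A × 240 V = 1704 W = 1.704 kW
Runtime = 1.5 h/day × 30 days = 45 h
Energy = 1.704 kW × 45 h = 76.68 kWh
Tier 1 (0–35 kWh): 35 × $0.38 = $13.3
Tier 2 (35–55 kWh): 20 × $0.42 = $8.4
Above 55 kWh: 21.68 × $0.45 = $9.756
Bill = $31.46

$31.46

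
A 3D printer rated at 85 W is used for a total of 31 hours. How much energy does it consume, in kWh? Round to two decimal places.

2.64 kWh

Energy = 0.085 kW × 31 h = 2.635 kWh ≈ 2.64 kWh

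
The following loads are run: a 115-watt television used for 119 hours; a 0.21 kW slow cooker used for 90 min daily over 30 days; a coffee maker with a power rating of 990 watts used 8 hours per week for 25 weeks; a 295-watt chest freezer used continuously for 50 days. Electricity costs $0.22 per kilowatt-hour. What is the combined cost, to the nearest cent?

television: 0.115 kW × 119 h = 13.685 kWh
slow cooker: Runtime = 90 min × 30 = 2700 min = 45 h
slow cooker: 0.21 kW × 45 h = 9.45 kWh
coffee maker: Runtime = 8 h/week × 25 weeks = 200 h
coffee maker: 0.99 kW × 200 h = 198 kWh
chest freezer: Runtime = 24 h × 50 = 1200 h
chest freezer: 0.295 kW × 1200 h = 354 kWh
Total energy = 575.135 kWh
Cost = 575.135 × $0.22 = $126.53

$126.53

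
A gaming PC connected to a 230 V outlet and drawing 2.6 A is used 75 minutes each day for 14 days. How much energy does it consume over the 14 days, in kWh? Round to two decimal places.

10.47 kWh

Power = 2.6 A × 230 V = 598 W = 0.598 kW
Runtime = 75 min × 14 = 1050 min = 17.5 h
Energy = 0.598 kW × 17.5 h = 10.465 kWh ≈ 10.47 kWh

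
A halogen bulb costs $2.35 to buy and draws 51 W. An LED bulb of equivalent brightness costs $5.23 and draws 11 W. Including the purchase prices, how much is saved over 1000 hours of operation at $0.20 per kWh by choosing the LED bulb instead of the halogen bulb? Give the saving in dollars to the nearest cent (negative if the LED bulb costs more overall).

halogen bulb: $2.35 + (51/1000) kW × 1000 h × $0.20 = $2.35 + $10.2 = $12.55
LED bulb: $5.23 + (11/1000) kW × 1000 h × $0.20 = $5.23 + $2.2 = $7.43
Saving = $12.55 − $7.43 = $5.12

$5.12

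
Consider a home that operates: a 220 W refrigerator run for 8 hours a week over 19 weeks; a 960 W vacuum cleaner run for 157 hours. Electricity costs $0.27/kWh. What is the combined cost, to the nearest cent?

$49.72

refrigerator: Runtime = 8 h/week × 19 weeks = 152 h
refrigerator: 0.22 kW × 152 h = 33.44 kWh
vacuum cleaner: 0.96 kW × 157 h = 150.72 kWh
Total energy = 184.16 kWh
Cost = 184.16 × $0.27 = $49.72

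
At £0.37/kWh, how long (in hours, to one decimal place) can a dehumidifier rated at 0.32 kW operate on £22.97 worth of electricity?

194.0 h

Energy available = £22.97 ÷ £0.37/kWh = 62.0811 kWh
Hours = 62.0811 kWh ÷ 0.32 kW = 194.0 h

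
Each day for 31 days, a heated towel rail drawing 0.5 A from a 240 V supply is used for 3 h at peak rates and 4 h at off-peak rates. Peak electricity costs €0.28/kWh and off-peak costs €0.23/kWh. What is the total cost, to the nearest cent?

Power = 0.5 A × 240 V = 120 W = 0.12 kW
Peak energy = 0.12 kW × 3 h × 31 = 11.16 kWh
Off-peak energy = 0.12 kW × 4 h × 31 = 14.88 kWh
Cost = 11.16 × €0.28 + 14.88 × €0.23 = €3.1248 + €3.4224 = €6.55

€6.55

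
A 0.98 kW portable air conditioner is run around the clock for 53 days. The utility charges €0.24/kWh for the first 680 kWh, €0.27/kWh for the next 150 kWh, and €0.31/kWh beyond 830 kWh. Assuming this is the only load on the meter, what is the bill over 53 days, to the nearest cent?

Runtime = 24 h × 53 = 1272 h
Energy = 0.98 kW × 1272 h = 1246.56 kWh
Tier 1 (0–680 kWh): 680 × €0.24 = €163.2
Tier 2 (680–830 kWh): 150 × €0.27 = €40.5
Above 830 kWh: 416.56 × €0.31 = €129.1336
Bill = €332.83

€332.83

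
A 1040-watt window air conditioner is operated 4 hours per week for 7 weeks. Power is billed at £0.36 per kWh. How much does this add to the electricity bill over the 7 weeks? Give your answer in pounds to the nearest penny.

Runtime = 4 h/week × 7 weeks = 28 h
Energy = 1.04 kW × 28 h = 29.12 kWh
Cost = 29.12 kWh × £0.36/kWh = £10.48

£10.48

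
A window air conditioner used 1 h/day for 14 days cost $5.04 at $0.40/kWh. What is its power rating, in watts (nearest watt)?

900 W

Energy = $5.04 ÷ $0.40/kWh = 12.6 kWh
Runtime = 1 h/day × 14 days = 14 h
Power = 12.6 kWh ÷ 14 h = 0.9 kW = 900 W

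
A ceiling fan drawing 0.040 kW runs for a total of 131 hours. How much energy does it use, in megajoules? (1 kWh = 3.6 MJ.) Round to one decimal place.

Energy = 0.04 kW × 131 h = 5.24 kWh
= 5.24 × 3.6 MJ = 18.9 MJ

18.9 MJ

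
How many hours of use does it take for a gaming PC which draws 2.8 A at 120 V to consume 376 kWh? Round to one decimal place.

Power = 2.8 A × 120 V = 336 W = 0.336 kW
Hours = 376 kWh ÷ 0.336 kW = 1119.0 h

1119.0 h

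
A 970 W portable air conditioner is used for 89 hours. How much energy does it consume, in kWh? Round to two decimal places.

Energy = 0.97 kW × 89 h = 86.33 kWh

86.33 kWh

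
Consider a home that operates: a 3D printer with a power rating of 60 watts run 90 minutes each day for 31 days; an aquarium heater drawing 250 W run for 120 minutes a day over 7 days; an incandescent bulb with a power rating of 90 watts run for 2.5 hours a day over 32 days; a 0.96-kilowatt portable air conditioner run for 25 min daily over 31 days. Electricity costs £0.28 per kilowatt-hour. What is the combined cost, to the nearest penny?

3D printer: Runtime = 90 min × 31 = 2790 min = 46.5 h
3D printer: 0.06 kW × 46.5 h = 2.79 kWh
aquarium heater: Runtime = 120 min × 7 = 840 min = 14 h
aquarium heater: 0.25 kW × 14 h = 3.5 kWh
incandescent bulb: Runtime = 2.5 h/day × 32 days = 80 h
incandescent bulb: 0.09 kW × 80 h = 7.2 kWh
portable air conditioner: Runtime = 25 min × 31 = 775 min = 12.916666… h
portable air conditioner: 0.96 kW × 12.916666… h = 12.4 kWh
Total energy = 25.89 kWh
Cost = 25.89 × £0.28 = £7.25

£7.25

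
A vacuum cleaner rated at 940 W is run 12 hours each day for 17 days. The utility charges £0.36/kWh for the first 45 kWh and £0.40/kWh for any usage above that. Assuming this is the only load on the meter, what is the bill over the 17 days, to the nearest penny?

£74.90

Runtime = 12 h/day × 17 days = 204 h
Energy = 0.94 kW × 204 h = 191.76 kWh
Tier 1 (0–45 kWh): 45 × £0.36 = £16.2
Above 45 kWh: 146.76 × £0.40 = £58.704
Bill = £74.90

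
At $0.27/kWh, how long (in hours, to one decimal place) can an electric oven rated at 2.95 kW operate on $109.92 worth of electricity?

138.0 h

Energy available = $109.92 ÷ $0.27/kWh = 407.1111 kWh
Hours = 407.1111 kWh ÷ 2.95 kW = 138.0 h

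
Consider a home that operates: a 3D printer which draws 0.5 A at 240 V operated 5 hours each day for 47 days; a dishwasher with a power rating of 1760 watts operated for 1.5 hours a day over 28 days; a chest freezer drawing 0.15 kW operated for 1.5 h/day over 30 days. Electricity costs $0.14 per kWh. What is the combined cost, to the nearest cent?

3D printer: Power = 0.5 A × 240 V = 120 W = 0.12 kW
3D printer: Runtime = 5 h/day × 47 days = 235 h
3D printer: 0.12 kW × 235 h = 28.2 kWh
dishwasher: Runtime = 1.5 h/day × 28 days = 42 h
dishwasher: 1.76 kW × 42 h = 73.92 kWh
chest freezer: Runtime = 1.5 h/day × 30 days = 45 h
chest freezer: 0.15 kW × 45 h = 6.75 kWh
Total energy = 108.87 kWh
Cost = 108.87 × $0.14 = $15.24

$15.24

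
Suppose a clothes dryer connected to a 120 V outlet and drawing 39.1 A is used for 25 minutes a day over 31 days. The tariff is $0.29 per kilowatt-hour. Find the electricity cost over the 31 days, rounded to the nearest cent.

$17.58

Power = 39.1 A × 120 V = 4692 W = 4.692 kW
Runtime = 25 min × 31 = 775 min = 12.916666… h
Energy = 4.692 kW × 12.916666… h = 60.605 kWh
Cost = 60.605 kWh × $0.29/kWh = $17.58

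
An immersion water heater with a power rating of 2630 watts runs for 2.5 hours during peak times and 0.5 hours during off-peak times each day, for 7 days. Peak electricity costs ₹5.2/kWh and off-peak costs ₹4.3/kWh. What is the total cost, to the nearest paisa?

₹278.91

Peak energy = 2.63 kW × 2.5 h × 7 = 46.025 kWh
Off-peak energy = 2.63 kW × 0.5 h × 7 = 9.205 kWh
Cost = 46.025 × ₹5.2 + 9.205 × ₹4.3 = ₹239.33 + ₹39.5815 = ₹278.91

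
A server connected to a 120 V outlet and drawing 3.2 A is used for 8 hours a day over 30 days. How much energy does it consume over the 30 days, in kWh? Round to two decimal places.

92.16 kWh

Power = 3.2 A × 120 V = 384 W = 0.384 kW
Runtime = 8 h/day × 30 days = 240 h
Energy = 0.384 kW × 240 h = 92.16 kWh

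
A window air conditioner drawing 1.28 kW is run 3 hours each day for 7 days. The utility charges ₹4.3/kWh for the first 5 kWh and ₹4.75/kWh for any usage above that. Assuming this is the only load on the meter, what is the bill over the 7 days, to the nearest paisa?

Runtime = 3 h/day × 7 days = 21 h
Energy = 1.28 kW × 21 h = 26.88 kWh
Tier 1 (0–5 kWh): 5 × ₹4.3 = ₹21.5
Above 5 kWh: 21.88 × ₹4.75 = ₹103.93
Bill = ₹125.43

₹125.43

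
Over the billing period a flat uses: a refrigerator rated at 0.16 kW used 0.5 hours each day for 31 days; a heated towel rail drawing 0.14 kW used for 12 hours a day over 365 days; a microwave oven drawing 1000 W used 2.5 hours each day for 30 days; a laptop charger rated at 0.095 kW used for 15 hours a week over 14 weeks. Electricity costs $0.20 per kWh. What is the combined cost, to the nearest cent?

refrigerator: Runtime = 0.5 h/day × 31 days = 15.5 h
refrigerator: 0.16 kW × 15.5 h = 2.48 kWh
heated towel rail: Runtime = 12 h/day × 365 days = 4380 h
heated towel rail: 0.14 kW × 4380 h = 613.2 kWh
microwave oven: Runtime = 2.5 h/day × 30 days = 75 h
microwave oven: 1 kW × 75 h = 75 kWh
laptop charger: Runtime = 15 h/week × 14 weeks = 210 h
laptop charger: 0.095 kW × 210 h = 19.95 kWh
Total energy = 710.63 kWh
Cost = 710.63 × $0.20 = $142.13

$142.13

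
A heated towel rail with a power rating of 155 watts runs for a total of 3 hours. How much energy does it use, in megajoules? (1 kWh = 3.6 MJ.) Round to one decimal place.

Energy = 0.155 kW × 3 h = 0.465 kWh
= 0.465 × 3.6 MJ = 1.7 MJ

1.7 MJ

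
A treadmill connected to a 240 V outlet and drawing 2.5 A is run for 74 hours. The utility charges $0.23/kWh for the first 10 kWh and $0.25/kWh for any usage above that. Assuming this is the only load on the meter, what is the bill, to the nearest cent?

$10.90

Power = 2.5 A × 240 V = 600 W = 0.6 kW
Energy = 0.6 kW × 74 h = 44.4 kWh
Tier 1 (0–10 kWh): 10 × $0.23 = $2.3
Above 10 kWh: 34.4 × $0.25 = $8.6
Bill = $10.90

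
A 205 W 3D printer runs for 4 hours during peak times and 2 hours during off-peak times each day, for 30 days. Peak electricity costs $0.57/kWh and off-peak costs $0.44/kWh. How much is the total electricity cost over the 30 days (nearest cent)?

Peak energy = 0.205 kW × 4 h × 30 = 24.6 kWh
Off-peak energy = 0.205 kW × 2 h × 30 = 12.3 kWh
Cost = 24.6 × $0.57 + 12.3 × $0.44 = $14.022 + $5.412 = $19.43

$19.43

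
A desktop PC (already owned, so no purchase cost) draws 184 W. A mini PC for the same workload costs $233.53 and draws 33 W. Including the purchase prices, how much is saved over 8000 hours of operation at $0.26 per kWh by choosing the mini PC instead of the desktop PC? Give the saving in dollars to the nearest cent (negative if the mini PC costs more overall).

desktop PC: $0.00 + (184/1000) kW × 8000 h × $0.26 = $0.00 + $382.72 = $382.72
mini PC: $233.53 + (33/1000) kW × 8000 h × $0.26 = $233.53 + $68.64 = $302.17
Saving = $382.72 − $302.17 = $80.55

$80.55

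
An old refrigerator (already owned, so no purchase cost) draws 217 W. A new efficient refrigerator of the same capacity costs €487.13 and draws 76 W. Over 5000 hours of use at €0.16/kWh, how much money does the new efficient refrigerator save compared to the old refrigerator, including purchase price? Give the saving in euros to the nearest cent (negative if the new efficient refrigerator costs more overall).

old refrigerator: €0.00 + (217/1000) kW × 5000 h × €0.16 = €0.00 + €173.6 = €173.6
new efficient refrigerator: €487.13 + (76/1000) kW × 5000 h × €0.16 = €487.13 + €60.8 = €547.93
Saving = €173.6 − €547.93 = −€374.33

-€374.33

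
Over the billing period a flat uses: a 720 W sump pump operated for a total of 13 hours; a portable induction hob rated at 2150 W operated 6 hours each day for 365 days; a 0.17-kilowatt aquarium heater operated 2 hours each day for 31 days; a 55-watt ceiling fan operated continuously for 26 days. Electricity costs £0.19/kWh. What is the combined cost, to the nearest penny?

£904.92

sump pump: 0.72 kW × 13 h = 9.36 kWh
portable induction hob: Runtime = 6 h/day × 365 days = 2190 h
portable induction hob: 2.15 kW × 2190 h = 4708.5 kWh
aquarium heater: Runtime = 2 h/day × 31 days = 62 h
aquarium heater: 0.17 kW × 62 h = 10.54 kWh
ceiling fan: Runtime = 24 h × 26 = 624 h
ceiling fan: 0.055 kW × 624 h = 34.32 kWh
Total energy = 4762.72 kWh
Cost = 4762.72 × £0.19 = £904.92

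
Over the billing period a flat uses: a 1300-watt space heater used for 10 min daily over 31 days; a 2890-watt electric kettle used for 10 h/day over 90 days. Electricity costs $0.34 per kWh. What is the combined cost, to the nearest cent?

$886.62

space heater: Runtime = 10 min × 31 = 310 min = 5.166666… h
space heater: 1.3 kW × 5.166666… h = 6.716666… kWh
electric kettle: Runtime = 10 h/day × 90 days = 900 h
electric kettle: 2.89 kW × 900 h = 2601 kWh
Total energy = 2607.716666… kWh
Cost = 2607.716666… × $0.34 = $886.62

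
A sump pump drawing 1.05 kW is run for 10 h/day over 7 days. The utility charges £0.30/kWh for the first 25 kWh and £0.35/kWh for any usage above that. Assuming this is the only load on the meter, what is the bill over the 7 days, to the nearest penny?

Runtime = 10 h/day × 7 days = 70 h
Energy = 1.05 kW × 70 h = 73.5 kWh
Tier 1 (0–25 kWh): 25 × £0.30 = £7.5
Above 25 kWh: 48.5 × £0.35 = £16.975
Bill = £24.48

£24.48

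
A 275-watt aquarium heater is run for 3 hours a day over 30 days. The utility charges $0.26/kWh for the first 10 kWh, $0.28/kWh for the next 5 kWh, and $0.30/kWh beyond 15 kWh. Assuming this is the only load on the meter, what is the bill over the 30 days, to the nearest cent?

$6.93

Runtime = 3 h/day × 30 days = 90 h
Energy = 0.275 kW × 90 h = 24.75 kWh
Tier 1 (0–10 kWh): 10 × $0.26 = $2.6
Tier 2 (10–15 kWh): 5 × $0.28 = $1.4
Above 15 kWh: 9.75 × $0.30 = $2.925
Bill = $6.93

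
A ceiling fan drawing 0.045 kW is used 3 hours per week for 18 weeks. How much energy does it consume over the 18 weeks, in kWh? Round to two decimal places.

Runtime = 3 h/week × 18 weeks = 54 h
Energy = 0.045 kW × 54 h = 2.43 kWh

2.43 kWh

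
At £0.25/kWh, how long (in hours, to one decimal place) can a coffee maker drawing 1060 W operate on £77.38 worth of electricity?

292.0 h

Energy available = £77.38 ÷ £0.25/kWh = 309.52 kWh
Hours = 309.52 kWh ÷ 1.06 kW = 292.0 h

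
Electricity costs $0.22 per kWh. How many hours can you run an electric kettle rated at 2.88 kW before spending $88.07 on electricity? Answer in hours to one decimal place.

139.0 h

Energy available = $88.07 ÷ $0.22/kWh = 400.3182 kWh
Hours = 400.3182 kWh ÷ 2.88 kW = 139.0 h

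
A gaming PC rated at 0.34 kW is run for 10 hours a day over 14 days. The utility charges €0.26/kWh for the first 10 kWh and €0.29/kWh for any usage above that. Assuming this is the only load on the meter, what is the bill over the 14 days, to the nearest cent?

Runtime = 10 h/day × 14 days = 140 h
Energy = 0.34 kW × 140 h = 47.6 kWh
Tier 1 (0–10 kWh): 10 × €0.26 = €2.6
Above 10 kWh: 37.6 × €0.29 = €10.904
Bill = €13.50

€13.50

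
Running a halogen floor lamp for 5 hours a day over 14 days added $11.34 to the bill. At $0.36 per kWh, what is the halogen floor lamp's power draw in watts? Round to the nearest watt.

450 W

Energy = $11.34 ÷ $0.36/kWh = 31.5 kWh
Runtime = 5 h/day × 14 days = 70 h
Power = 31.5 kWh ÷ 70 h = 0.45 kW = 450 W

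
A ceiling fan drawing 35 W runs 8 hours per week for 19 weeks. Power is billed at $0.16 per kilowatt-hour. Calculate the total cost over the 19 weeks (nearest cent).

Runtime = 8 h/week × 19 weeks = 152 h
Energy = 0.035 kW × 152 h = 5.32 kWh
Cost = 5.32 kWh × $0.16/kWh = $0.85

$0.85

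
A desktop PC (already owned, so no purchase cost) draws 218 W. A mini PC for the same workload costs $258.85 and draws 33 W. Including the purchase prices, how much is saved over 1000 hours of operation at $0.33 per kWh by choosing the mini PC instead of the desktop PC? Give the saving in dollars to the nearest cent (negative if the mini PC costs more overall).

-$197.80

desktop PC: $0.00 + (218/1000) kW × 1000 h × $0.33 = $0.00 + $71.94 = $71.94
mini PC: $258.85 + (33/1000) kW × 1000 h × $0.33 = $258.85 + $10.89 = $269.74
Saving = $71.94 − $269.74 = −$197.8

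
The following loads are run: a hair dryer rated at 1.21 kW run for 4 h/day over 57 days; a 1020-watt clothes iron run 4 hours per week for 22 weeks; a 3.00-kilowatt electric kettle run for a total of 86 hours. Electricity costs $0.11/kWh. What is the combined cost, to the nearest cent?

hair dryer: Runtime = 4 h/day × 57 days = 228 h
hair dryer: 1.21 kW × 228 h = 275.88 kWh
clothes iron: Runtime = 4 h/week × 22 weeks = 88 h
clothes iron: 1.02 kW × 88 h = 89.76 kWh
electric kettle: 3 kW × 86 h = 258 kWh
Total energy = 623.64 kWh
Cost = 623.64 × $0.11 = $68.60

$68.60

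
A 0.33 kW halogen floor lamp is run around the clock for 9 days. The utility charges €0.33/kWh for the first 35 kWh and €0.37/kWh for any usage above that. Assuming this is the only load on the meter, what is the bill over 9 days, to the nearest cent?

€24.97

Runtime = 24 h × 9 = 216 h
Energy = 0.33 kW × 216 h = 71.28 kWh
Tier 1 (0–35 kWh): 35 × €0.33 = €11.55
Above 35 kWh: 36.28 × €0.37 = €13.4236
Bill = €24.97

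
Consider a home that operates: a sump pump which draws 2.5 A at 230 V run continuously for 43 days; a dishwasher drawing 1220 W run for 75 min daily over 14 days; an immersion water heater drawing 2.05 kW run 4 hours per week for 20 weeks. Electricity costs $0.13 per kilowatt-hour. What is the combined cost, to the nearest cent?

sump pump: Power = 2.5 A × 230 V = 575 W = 0.575 kW
sump pump: Runtime = 24 h × 43 = 1032 h
sump pump: 0.575 kW × 1032 h = 593.4 kWh
dishwasher: Runtime = 75 min × 14 = 1050 min = 17.5 h
dishwasher: 1.22 kW × 17.5 h = 21.35 kWh
immersion water heater: Runtime = 4 h/week × 20 weeks = 80 h
immersion water heater: 2.05 kW × 80 h = 164 kWh
Total energy = 778.75 kWh
Cost = 778.75 × $0.13 = $101.24

$101.24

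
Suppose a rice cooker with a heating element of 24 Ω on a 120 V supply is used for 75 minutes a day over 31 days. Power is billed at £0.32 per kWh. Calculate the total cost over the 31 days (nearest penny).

Power = V²/R = 120²/24 = 600 W = 0.6 kW
Runtime = 75 min × 31 = 2325 min = 38.75 h
Energy = 0.6 kW × 38.75 h = 23.25 kWh
Cost = 23.25 kWh × £0.32/kWh = £7.44

£7.44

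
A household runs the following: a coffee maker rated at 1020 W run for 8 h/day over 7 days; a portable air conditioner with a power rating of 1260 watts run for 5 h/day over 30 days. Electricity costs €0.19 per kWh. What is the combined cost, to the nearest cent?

€46.76

coffee maker: Runtime = 8 h/day × 7 days = 56 h
coffee maker: 1.02 kW × 56 h = 57.12 kWh
portable air conditioner: Runtime = 5 h/day × 30 days = 150 h
portable air conditioner: 1.26 kW × 150 h = 189 kWh
Total energy = 246.12 kWh
Cost = 246.12 × €0.19 = €46.76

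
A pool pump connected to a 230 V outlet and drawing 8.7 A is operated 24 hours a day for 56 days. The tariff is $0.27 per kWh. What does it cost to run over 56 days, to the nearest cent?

Power = 8.7 A × 230 V = 2001 W = 2.001 kW
Runtime = 24 h × 56 = 1344 h
Energy = 2.001 kW × 1344 h = 2689.344 kWh
Cost = 2689.344 kWh × $0.27/kWh = $726.12

$726.12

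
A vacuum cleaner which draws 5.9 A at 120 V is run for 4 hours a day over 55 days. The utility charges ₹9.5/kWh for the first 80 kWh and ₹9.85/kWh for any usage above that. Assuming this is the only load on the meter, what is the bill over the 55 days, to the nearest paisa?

Power = 5.9 A × 120 V = 708 W = 0.708 kW
Runtime = 4 h/day × 55 days = 220 h
Energy = 0.708 kW × 220 h = 155.76 kWh
Tier 1 (0–80 kWh): 80 × ₹9.5 = ₹760
Above 80 kWh: 75.76 × ₹9.85 = ₹746.236
Bill = ₹1506.24

₹1506.24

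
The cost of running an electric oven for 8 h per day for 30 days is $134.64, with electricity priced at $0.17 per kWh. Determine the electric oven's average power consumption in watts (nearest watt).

Energy = $134.64 ÷ $0.17/kWh = 792 kWh
Runtime = 8 h/day × 30 days = 240 h
Power = 792 kWh ÷ 240 h = 3.3 kW = 3300 W

3300 W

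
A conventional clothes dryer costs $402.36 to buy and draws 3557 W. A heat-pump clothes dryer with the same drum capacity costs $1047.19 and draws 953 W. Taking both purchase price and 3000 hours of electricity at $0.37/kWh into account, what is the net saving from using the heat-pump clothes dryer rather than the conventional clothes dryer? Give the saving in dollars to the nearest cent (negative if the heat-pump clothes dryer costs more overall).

$2245.61

conventional clothes dryer: $402.36 + (3557/1000) kW × 3000 h × $0.37 = $402.36 + $3948.27 = $4350.63
heat-pump clothes dryer: $1047.19 + (953/1000) kW × 3000 h × $0.37 = $1047.19 + $1057.83 = $2105.02
Saving = $4350.63 − $2105.02 = $2245.61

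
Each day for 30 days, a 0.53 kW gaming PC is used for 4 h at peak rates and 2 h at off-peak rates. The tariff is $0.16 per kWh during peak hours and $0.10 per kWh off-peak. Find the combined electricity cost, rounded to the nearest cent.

Peak energy = 0.53 kW × 4 h × 30 = 63.6 kWh
Off-peak energy = 0.53 kW × 2 h × 30 = 31.8 kWh
Cost = 63.6 × $0.16 + 31.8 × $0.10 = $10.176 + $3.18 = $13.36

$13.36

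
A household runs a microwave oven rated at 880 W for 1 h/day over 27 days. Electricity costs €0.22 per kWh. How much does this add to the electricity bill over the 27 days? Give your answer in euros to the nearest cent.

Runtime = 1 h/day × 27 days = 27 h
Energy = 0.88 kW × 27 h = 23.76 kWh
Cost = 23.76 kWh × €0.22/kWh = €5.23

€5.23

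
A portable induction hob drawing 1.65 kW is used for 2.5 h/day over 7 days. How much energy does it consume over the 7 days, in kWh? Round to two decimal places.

28.88 kWh

Runtime = 2.5 h/day × 7 days = 17.5 h
Energy = 1.65 kW × 17.5 h = 28.875 kWh ≈ 28.88 kWh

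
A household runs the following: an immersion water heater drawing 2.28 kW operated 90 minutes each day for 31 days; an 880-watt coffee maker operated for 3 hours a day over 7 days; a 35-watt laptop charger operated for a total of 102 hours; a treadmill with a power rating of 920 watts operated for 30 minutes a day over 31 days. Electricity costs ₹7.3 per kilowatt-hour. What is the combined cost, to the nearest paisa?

₹1039.01

immersion water heater: Runtime = 90 min × 31 = 2790 min = 46.5 h
immersion water heater: 2.28 kW × 46.5 h = 106.02 kWh
coffee maker: Runtime = 3 h/day × 7 days = 21 h
coffee maker: 0.88 kW × 21 h = 18.48 kWh
laptop charger: 0.035 kW × 102 h = 3.57 kWh
treadmill: Runtime = 30 min × 31 = 930 min = 15.5 h
treadmill: 0.92 kW × 15.5 h = 14.26 kWh
Total energy = 142.33 kWh
Cost = 142.33 × ₹7.3 = ₹1039.01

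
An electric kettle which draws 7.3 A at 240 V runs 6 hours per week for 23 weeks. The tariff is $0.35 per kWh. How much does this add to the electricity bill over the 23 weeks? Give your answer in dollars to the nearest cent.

Power = 7.3 A × 240 V = 1752 W = 1.752 kW
Runtime = 6 h/week × 23 weeks = 138 h
Energy = 1.752 kW × 138 h = 241.776 kWh
Cost = 241.776 kWh × $0.35/kWh = $84.62

$84.62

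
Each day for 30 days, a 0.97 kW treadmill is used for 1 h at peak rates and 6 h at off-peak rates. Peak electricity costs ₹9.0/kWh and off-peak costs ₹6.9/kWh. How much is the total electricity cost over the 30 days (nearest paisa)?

₹1466.64

Peak energy = 0.97 kW × 1 h × 30 = 29.1 kWh
Off-peak energy = 0.97 kW × 6 h × 30 = 174.6 kWh
Cost = 29.1 × ₹9.0 + 174.6 × ₹6.9 = ₹261.9 + ₹1204.74 = ₹1466.64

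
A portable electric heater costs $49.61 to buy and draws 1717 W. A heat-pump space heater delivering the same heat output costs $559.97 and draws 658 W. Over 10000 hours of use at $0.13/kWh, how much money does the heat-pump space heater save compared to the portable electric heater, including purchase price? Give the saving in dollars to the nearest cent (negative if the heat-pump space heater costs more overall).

portable electric heater: $49.61 + (1717/1000) kW × 10000 h × $0.13 = $49.61 + $2232.1 = $2281.71
heat-pump space heater: $559.97 + (658/1000) kW × 10000 h × $0.13 = $559.97 + $855.4 = $1415.37
Saving = $2281.71 − $1415.37 = $866.34

$866.34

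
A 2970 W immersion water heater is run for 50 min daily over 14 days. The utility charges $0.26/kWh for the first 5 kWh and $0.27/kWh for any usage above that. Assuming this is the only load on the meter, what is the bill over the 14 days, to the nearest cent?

Runtime = 50 min × 14 = 700 min = 11.666666… h
Energy = 2.97 kW × 11.666666… h = 34.65 kWh
Tier 1 (0–5 kWh): 5 × $0.26 = $1.3
Above 5 kWh: 29.65 × $0.27 = $8.0055
Bill = $9.31

$9.31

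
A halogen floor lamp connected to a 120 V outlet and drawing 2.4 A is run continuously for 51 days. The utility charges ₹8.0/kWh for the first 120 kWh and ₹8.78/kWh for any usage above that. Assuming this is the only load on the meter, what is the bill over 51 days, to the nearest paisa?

₹3001.46

Power = 2.4 A × 120 V = 288 W = 0.288 kW
Runtime = 24 h × 51 = 1224 h
Energy = 0.288 kW × 1224 h = 352.512 kWh
Tier 1 (0–120 kWh): 120 × ₹8.0 = ₹960
Above 120 kWh: 232.512 × ₹8.78 = ₹2041.45536
Bill = ₹3001.46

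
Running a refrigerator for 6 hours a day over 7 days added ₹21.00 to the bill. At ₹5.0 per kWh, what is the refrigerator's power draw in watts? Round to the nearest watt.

100 W

Energy = ₹21.00 ÷ ₹5.0/kWh = 4.2 kWh
Runtime = 6 h/day × 7 days = 42 h
Power = 4.2 kWh ÷ 42 h = 0.1 kW = 100 W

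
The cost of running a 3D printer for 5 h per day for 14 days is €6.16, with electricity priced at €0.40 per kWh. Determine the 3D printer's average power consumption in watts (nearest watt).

Energy = €6.16 ÷ €0.40/kWh = 15.4 kWh
Runtime = 5 h/day × 14 days = 70 h
Power = 15.4 kWh ÷ 70 h = 0.22 kW = 220 W

220 W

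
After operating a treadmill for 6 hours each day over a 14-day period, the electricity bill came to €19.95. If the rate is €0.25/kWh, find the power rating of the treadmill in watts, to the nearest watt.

950 W

Energy = €19.95 ÷ €0.25/kWh = 79.8 kWh
Runtime = 6 h/day × 14 days = 84 h
Power = 79.8 kWh ÷ 84 h = 0.95 kW = 950 W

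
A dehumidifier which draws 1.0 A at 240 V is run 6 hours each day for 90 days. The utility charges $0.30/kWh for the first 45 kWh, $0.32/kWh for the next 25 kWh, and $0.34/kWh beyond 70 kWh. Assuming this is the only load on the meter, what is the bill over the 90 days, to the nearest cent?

$41.76

Power = 1.0 A × 240 V = 240 W = 0.24 kW
Runtime = 6 h/day × 90 days = 540 h
Energy = 0.24 kW × 540 h = 129.6 kWh
Tier 1 (0–45 kWh): 45 × $0.30 = $13.5
Tier 2 (45–70 kWh): 25 × $0.32 = $8
Above 70 kWh: 59.6 × $0.34 = $20.264
Bill = $41.76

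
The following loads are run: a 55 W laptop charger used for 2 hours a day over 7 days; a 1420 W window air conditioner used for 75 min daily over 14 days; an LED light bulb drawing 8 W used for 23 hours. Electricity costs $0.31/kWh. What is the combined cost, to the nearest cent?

laptop charger: Runtime = 2 h/day × 7 days = 14 h
laptop charger: 0.055 kW × 14 h = 0.77 kWh
window air conditioner: Runtime = 75 min × 14 = 1050 min = 17.5 h
window air conditioner: 1.42 kW × 17.5 h = 24.85 kWh
LED light bulb: 0.008 kW × 23 h = 0.184 kWh
Total energy = 25.804 kWh
Cost = 25.804 × $0.31 = $8.00

$8.00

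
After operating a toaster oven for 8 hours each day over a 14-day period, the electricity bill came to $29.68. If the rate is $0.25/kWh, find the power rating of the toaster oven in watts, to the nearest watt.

1060 W

Energy = $29.68 ÷ $0.25/kWh = 118.72 kWh
Runtime = 8 h/day × 14 days = 112 h
Power = 118.72 kWh ÷ 112 h = 1.06 kW = 1060 W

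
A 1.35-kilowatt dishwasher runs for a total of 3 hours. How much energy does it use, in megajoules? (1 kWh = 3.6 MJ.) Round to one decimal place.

14.6 MJ

Energy = 1.35 kW × 3 h = 4.05 kWh
= 4.05 × 3.6 MJ = 14.6 MJ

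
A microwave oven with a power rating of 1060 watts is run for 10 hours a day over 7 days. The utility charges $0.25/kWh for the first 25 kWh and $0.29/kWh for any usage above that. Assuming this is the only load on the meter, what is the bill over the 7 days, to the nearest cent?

$20.52

Runtime = 10 h/day × 7 days = 70 h
Energy = 1.06 kW × 70 h = 74.2 kWh
Tier 1 (0–25 kWh): 25 × $0.25 = $6.25
Above 25 kWh: 49.2 × $0.29 = $14.268
Bill = $20.52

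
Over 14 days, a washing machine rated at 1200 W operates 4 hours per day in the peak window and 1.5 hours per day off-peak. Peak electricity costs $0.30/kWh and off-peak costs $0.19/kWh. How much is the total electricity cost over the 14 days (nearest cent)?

$24.95

Peak energy = 1.2 kW × 4 h × 14 = 67.2 kWh
Off-peak energy = 1.2 kW × 1.5 h × 14 = 25.2 kWh
Cost = 67.2 × $0.30 + 25.2 × $0.19 = $20.16 + $4.788 = $24.95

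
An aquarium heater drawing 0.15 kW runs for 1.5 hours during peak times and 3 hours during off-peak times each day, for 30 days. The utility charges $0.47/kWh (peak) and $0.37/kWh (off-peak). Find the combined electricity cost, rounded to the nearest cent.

Peak energy = 0.15 kW × 1.5 h × 30 = 6.75 kWh
Off-peak energy = 0.15 kW × 3 h × 30 = 13.5 kWh
Cost = 6.75 × $0.47 + 13.5 × $0.37 = $3.1725 + $4.995 = $8.17

$8.17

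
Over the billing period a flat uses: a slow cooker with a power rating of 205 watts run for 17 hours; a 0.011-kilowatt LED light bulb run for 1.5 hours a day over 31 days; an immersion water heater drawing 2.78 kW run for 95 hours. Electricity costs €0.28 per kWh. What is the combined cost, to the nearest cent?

slow cooker: 0.205 kW × 17 h = 3.485 kWh
LED light bulb: Runtime = 1.5 h/day × 31 days = 46.5 h
LED light bulb: 0.011 kW × 46.5 h = 0.5115 kWh
immersion water heater: 2.78 kW × 95 h = 264.1 kWh
Total energy = 268.0965 kWh
Cost = 268.0965 × €0.28 = €75.07

€75.07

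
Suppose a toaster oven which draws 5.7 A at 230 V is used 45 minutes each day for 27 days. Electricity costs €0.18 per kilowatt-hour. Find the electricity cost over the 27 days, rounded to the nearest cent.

Power = 5.7 A × 230 V = 1311 W = 1.311 kW
Runtime = 45 min × 27 = 1215 min = 20.25 h
Energy = 1.311 kW × 20.25 h = 26.54775 kWh
Cost = 26.54775 kWh × €0.18/kWh = €4.78

€4.78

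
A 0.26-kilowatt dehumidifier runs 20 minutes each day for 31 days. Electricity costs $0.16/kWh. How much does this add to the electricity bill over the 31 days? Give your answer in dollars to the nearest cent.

Runtime = 20 min × 31 = 620 min = 10.333333… h
Energy = 0.26 kW × 10.333333… h = 2.686666… kWh
Cost = 2.686666… kWh × $0.16/kWh = $0.43

$0.43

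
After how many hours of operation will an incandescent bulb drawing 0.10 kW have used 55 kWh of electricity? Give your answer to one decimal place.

550.0 h

Hours = 55 kWh ÷ 0.1 kW = 550.0 h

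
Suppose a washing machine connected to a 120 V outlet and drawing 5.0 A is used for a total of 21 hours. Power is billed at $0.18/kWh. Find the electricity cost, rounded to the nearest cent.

$2.27

Power = 5.0 A × 120 V = 600 W = 0.6 kW
Energy = 0.6 kW × 21 h = 12.6 kWh
Cost = 12.6 kWh × $0.18/kWh = $2.27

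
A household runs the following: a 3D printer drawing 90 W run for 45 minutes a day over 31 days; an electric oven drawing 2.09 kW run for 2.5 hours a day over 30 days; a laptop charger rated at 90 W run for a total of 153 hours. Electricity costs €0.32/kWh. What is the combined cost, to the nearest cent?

3D printer: Runtime = 45 min × 31 = 1395 min = 23.25 h
3D printer: 0.09 kW × 23.25 h = 2.0925 kWh
electric oven: Runtime = 2.5 h/day × 30 days = 75 h
electric oven: 2.09 kW × 75 h = 156.75 kWh
laptop charger: 0.09 kW × 153 h = 13.77 kWh
Total energy = 172.6125 kWh
Cost = 172.6125 × €0.32 = €55.24

€55.24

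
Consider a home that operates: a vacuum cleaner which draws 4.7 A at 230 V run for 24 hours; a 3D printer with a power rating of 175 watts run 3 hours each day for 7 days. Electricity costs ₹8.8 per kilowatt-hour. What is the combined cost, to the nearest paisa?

₹260.65

vacuum cleaner: Power = 4.7 A × 230 V = 1081 W = 1.081 kW
vacuum cleaner: 1.081 kW × 24 h = 25.944 kWh
3D printer: Runtime = 3 h/day × 7 days = 21 h
3D printer: 0.175 kW × 21 h = 3.675 kWh
Total energy = 29.619 kWh
Cost = 29.619 × ₹8.8 = ₹260.65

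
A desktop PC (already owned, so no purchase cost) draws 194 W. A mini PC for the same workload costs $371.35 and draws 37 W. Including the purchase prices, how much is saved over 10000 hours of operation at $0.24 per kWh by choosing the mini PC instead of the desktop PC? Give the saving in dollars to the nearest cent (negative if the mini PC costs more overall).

desktop PC: $0.00 + (194/1000) kW × 10000 h × $0.24 = $0.00 + $465.6 = $465.6
mini PC: $371.35 + (37/1000) kW × 10000 h × $0.24 = $371.35 + $88.8 = $460.15
Saving = $465.6 − $460.15 = $5.45

$5.45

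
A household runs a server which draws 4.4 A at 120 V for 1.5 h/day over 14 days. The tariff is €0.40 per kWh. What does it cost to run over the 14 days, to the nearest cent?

€4.44

Power = 4.4 A × 120 V = 528 W = 0.528 kW
Runtime = 1.5 h/day × 14 days = 21 h
Energy = 0.528 kW × 21 h = 11.088 kWh
Cost = 11.088 kWh × €0.40/kWh = €4.44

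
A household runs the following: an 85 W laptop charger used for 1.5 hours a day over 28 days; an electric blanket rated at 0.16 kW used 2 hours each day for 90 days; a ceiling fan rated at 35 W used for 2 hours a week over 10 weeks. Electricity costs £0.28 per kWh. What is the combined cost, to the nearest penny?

£9.26

laptop charger: Runtime = 1.5 h/day × 28 days = 42 h
laptop charger: 0.085 kW × 42 h = 3.57 kWh
electric blanket: Runtime = 2 h/day × 90 days = 180 h
electric blanket: 0.16 kW × 180 h = 28.8 kWh
ceiling fan: Runtime = 2 h/week × 10 weeks = 20 h
ceiling fan: 0.035 kW × 20 h = 0.7 kWh
Total energy = 33.07 kWh
Cost = 33.07 × £0.28 = £9.26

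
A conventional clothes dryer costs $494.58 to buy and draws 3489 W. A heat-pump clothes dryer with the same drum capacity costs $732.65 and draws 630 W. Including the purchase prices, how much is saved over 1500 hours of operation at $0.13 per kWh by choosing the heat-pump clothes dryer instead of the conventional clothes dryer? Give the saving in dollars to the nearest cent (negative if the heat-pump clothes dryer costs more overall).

$319.44

conventional clothes dryer: $494.58 + (3489/1000) kW × 1500 h × $0.13 = $494.58 + $680.355 = $1174.935
heat-pump clothes dryer: $732.65 + (630/1000) kW × 1500 h × $0.13 = $732.65 + $122.85 = $855.5
Saving = $1174.935 − $855.5 = $319.435 → $319.44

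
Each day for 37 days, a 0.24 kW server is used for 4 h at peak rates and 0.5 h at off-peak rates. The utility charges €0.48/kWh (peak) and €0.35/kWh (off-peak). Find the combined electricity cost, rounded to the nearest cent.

€18.60

Peak energy = 0.24 kW × 4 h × 37 = 35.52 kWh
Off-peak energy = 0.24 kW × 0.5 h × 37 = 4.44 kWh
Cost = 35.52 × €0.48 + 4.44 × €0.35 = €17.0496 + €1.554 = €18.60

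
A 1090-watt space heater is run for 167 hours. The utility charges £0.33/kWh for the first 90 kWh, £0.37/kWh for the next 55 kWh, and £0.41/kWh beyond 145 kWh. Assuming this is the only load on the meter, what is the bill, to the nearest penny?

£65.23

Energy = 1.09 kW × 167 h = 182.03 kWh
Tier 1 (0–90 kWh): 90 × £0.33 = £29.7
Tier 2 (90–145 kWh): 55 × £0.37 = £20.35
Above 145 kWh: 37.03 × £0.41 = £15.1823
Bill = £65.23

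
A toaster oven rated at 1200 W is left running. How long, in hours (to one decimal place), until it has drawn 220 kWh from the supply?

183.3 h

Hours = 220 kWh ÷ 1.2 kW = 183.3 h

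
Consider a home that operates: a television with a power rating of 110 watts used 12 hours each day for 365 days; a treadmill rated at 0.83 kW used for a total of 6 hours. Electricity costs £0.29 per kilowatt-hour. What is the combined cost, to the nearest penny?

television: Runtime = 12 h/day × 365 days = 4380 h
television: 0.11 kW × 4380 h = 481.8 kWh
treadmill: 0.83 kW × 6 h = 4.98 kWh
Total energy = 486.78 kWh
Cost = 486.78 × £0.29 = £141.17

£141.17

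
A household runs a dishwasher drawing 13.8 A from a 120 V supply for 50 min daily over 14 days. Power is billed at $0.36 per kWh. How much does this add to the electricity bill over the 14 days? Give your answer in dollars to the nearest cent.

Power = 13.8 A × 120 V = 1656 W = 1.656 kW
Runtime = 50 min × 14 = 700 min = 11.666666… h
Energy = 1.656 kW × 11.666666… h = 19.32 kWh
Cost = 19.32 kWh × $0.36/kWh = $6.96

$6.96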